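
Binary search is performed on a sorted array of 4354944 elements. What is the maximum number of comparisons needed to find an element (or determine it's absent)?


Binary search halves the search space each comparison:
  Step 1: search space = 4354944 -> 2177472
  Step 2: search space = 2177472 -> 1088736
  Step 3: search space = 1088736 -> 544368
  Step 4: search space = 544368 -> 272184
  Step 5: search space = 272184 -> 136092
  Step 6: search space = 136092 -> 68046
  Step 7: search space = 68046 -> 34023
  Step 8: search space = 34023 -> 17011
  Step 9: search space = 17011 -> 8505
  Step 10: search space = 8505 -> 4252
  Step 11: search space = 4252 -> 2126
  Step 12: search space = 2126 -> 1063
  Step 13: search space = 1063 -> 531
  Step 14: search space = 531 -> 265
  Step 15: search space = 265 -> 132
  Step 16: search space = 132 -> 66
  Step 17: search space = 66 -> 33
  Step 18: search space = 33 -> 16
  Step 19: search space = 16 -> 8
  Step 20: search space = 8 -> 4
  Step 21: search space = 4 -> 2
  Step 22: search space = 2 -> 1
  Step 23: search space = 1 (final check)
Maximum comparisons = floor(log2(4354944)) + 1 = 22 + 1 = 23


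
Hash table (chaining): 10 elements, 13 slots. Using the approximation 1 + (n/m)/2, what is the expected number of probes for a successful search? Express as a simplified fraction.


Computing expected probes:
alpha = 10/13
= 1 + alpha/2
= 1 + 10/(2*13)
= (2*13 + 10) / (2*13)
= 36/26 = 18/13


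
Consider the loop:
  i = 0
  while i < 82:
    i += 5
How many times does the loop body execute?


Starting at i = 0, each iteration adds 5.
Iterations until i >= 82:
  Iteration 1: i = 0 -> i = 5
  Iteration 2: i = 5 -> i = 10
  Iteration 3: i = 10 -> i = 15
  Iteration 4: i = 15 -> i = 20
  Iteration 5: i = 20 -> i = 25
  Iteration 6: i = 25 -> i = 30
  Iteration 7: i = 30 -> i = 35
  Iteration 8: i = 35 -> i = 40
  ... continuing ...
Total iterations = ceil(82/5) = 17


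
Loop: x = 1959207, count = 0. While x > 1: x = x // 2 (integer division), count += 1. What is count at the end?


The variable x halves each step:
x = 1959207 -> 979603 -> 489801 -> 244900 -> 122450 -> 61225 -> 30612 -> 15306 -> 7653 -> 3826 -> 1913 -> 956 -> 478 -> 239 -> 119 -> 59 -> 29 -> 14 -> 7 -> 3 -> 1
Number of halvings = floor(log2(1959207)) = 20


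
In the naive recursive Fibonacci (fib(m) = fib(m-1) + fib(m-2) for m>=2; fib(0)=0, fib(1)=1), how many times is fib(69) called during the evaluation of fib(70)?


Let N(m) = number of times fib(m) is called while evaluating fib(70).
N(70) = 1 (the initial call).
N(69) = 1 (only fib(70) calls it).
For 1 <= m <= 68: fib(m) is called by fib(m+1) and fib(m+2), so
  N(m) = N(m+1) + N(m+2).
fib(0) is called only by fib(2), so N(0) = N(2).
Walk down from m=70:
  N(70)=1, N(69)=1
N(69) = 1


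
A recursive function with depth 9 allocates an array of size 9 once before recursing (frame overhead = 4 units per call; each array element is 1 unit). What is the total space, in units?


Array allocation: 9 units (allocated once)
Stack frames: 9 deep * 4 per frame = 36 units
Total = 9 + 36 = 45


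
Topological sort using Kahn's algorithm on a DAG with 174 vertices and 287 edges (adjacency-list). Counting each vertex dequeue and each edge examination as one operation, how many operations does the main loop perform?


Kahn's algorithm:
  1. Compute in-degrees: O(V + E)
  2. Process queue: each vertex dequeued once (O(V))
     each edge examined once (O(E))
Total = V + E = 174 + 287 = 461


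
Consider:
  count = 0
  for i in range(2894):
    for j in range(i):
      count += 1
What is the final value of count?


For each i, the inner loop runs i times:
  i=0: inner runs 0 times
  i=1: inner runs 1 time
  i=2: inner runs 2 times
  i=3: inner runs 3 times
  i=4: inner runs 4 times
  i=5: inner runs 5 times
  i=6: inner runs 6 times
  i=7: inner runs 7 times
  ...
Total = 0 + 1 + 2 + ... + 2893 = 2894*(2894-1)/2 = 4186171


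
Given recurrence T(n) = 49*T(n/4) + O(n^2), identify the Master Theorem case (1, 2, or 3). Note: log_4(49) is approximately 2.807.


Master Theorem parameters: a=49, b=4, c=2
log_b(a) = 2.807
Compare b^c with a: 4^2 = 16 < 49, so c < log_b(a).
Comparing c=2 vs log_b(a)=2.807:
2 < 2.807 => Case 1
Result: T(n) = O(n^(log_4 49)) ~ O(n^2.807)
Master Theorem case = 1


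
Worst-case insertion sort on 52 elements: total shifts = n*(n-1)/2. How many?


Sum of shifts = 1 + 2 + 3 + ... + 51
= 52 * 51 / 2
= 2652 / 2
= 1326


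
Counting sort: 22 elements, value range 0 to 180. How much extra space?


n = 22 (output array)
k = 181 (count array for 181 distinct values)
Extra space = 22 + 181 = 203


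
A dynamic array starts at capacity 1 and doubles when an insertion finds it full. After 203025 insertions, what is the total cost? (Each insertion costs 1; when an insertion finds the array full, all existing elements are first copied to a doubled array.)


Insertion cost: 203025 (one per element)
Resizes occur just before inserting elements 2, 3, 5, 9, ...
Elements copied at each resize: 1 + 2 + 4 + 8 + 16 + 32 + 64 + 128 + 256 + 512 + 1024 + 2048 + 4096 + 8192 + 16384 + 32768 + 65536 + 131072
Sum of copies = 262143 (geometric series: 2^k - 1)
Total = 203025 + 262143 = 465168


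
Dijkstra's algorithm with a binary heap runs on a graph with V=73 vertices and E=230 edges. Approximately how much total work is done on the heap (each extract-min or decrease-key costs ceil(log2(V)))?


Dijkstra with a binary heap: each vertex is extracted once, each edge may relax once.
Each heap operation costs O(log V).
V + E = 73 + 230 = 303
ceil(log2(73)) = 7 (since 2^6 = 64 < 73 <= 128 = 2^7)
Total heap work = (V+E) * ceil(log2(V)) = 303 * 7 = 2121


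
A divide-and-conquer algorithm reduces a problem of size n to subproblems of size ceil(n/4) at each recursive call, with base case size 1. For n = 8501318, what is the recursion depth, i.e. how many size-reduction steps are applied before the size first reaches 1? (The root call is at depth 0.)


Each step divides the size by 4 (rounding up); after k steps the size is ceil(n/4^k), which equals 1 exactly when 4^k >= n.
So the depth is the smallest k with 4^k >= 8501318, i.e. ceil(log_4(8501318)).
4^11 = 4194304 < 8501318 <= 16777216 = 4^12
Recursion depth = 12


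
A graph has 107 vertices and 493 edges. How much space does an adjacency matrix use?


Adjacency matrix: V x V grid of entries
Space = V^2 = 107^2 = 107 * 107 = 11449


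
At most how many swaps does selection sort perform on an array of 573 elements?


Each of the 572 passes places one element in its final position.
Pass 1: swap minimum into position 0
Pass 2: swap minimum of remaining into position 1
...
Pass 572: last two elements, one swap
Maximum swaps = 573 - 1 = 572


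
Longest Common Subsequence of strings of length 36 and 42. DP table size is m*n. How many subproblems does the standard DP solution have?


DP table indexed by positions in both strings.
First string: 36 positions
Second string: 42 positions
Total = 36 * 42 = 1512


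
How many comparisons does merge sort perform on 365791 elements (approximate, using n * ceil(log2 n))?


Recursion depth: ceil(log2(365791)) = 19
Each recursion level merges n = 365791 elements
Total = 365791 * 19 = 6950029


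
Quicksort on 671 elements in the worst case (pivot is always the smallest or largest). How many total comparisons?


In the worst case, each partition step picks the worst pivot:
  Partition 1: 670 comparisons (n-1 elements to compare)
  Partition 2: 669 comparisons
  Partition 3: 668 comparisons
  Partition 4: 667 comparisons
  Partition 5: 666 comparisons
  ...
  Last partition: 0 comparisons
Total = (n-1) + (n-2) + ... + 1 + 0 = n*(n-1)/2
= 671*670/2 = 224785


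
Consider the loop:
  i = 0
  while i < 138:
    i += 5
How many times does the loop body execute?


Starting at i = 0, each iteration adds 5.
Iterations until i >= 138:
  Iteration 1: i = 0 -> i = 5
  Iteration 2: i = 5 -> i = 10
  Iteration 3: i = 10 -> i = 15
  Iteration 4: i = 15 -> i = 20
  Iteration 5: i = 20 -> i = 25
  Iteration 6: i = 25 -> i = 30
  Iteration 7: i = 30 -> i = 35
  Iteration 8: i = 35 -> i = 40
  ... continuing ...
Total iterations = ceil(138/5) = 28


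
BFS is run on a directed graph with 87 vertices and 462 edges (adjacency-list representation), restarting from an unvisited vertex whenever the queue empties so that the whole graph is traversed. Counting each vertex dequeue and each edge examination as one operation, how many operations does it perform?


A full BFS traversal dequeues each vertex exactly once and examines each directed edge exactly once.
V = 87 (vertex processing cost)
E = 462 (edge examination cost)
Total operations proportional to V + E = 87 + 462 = 549


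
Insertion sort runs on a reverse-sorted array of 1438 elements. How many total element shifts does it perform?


Sum of shifts = 1 + 2 + 3 + ... + 1437
= 1438 * 1437 / 2
= 2066406 / 2
= 1033203


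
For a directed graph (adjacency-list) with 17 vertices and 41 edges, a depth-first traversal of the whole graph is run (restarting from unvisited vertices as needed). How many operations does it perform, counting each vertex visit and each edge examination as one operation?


A full DFS traversal visits each vertex once and examines each edge once.
V = 17
E = 41
Sum = 17 + 41 = 58


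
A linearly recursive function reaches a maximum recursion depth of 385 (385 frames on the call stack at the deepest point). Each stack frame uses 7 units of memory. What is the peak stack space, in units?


Maximum recursion depth = 385 frames
Memory per frame = 7 units
Total stack space = depth * frame_size
= 385 * 7 = 2695


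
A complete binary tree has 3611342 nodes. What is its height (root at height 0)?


In a complete binary tree, level k holds nodes 2^k .. 2^(k+1)-1 (1-indexed).
Height = floor(log2(n)) = floor(log2(3611342)) = 21
Check: 2^21 = 2097152 <= 3611342 < 4194304 = 2^22


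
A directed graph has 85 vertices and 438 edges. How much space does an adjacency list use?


Adjacency list: one list head per vertex + one entry per edge
Vertex heads: 85
Edge entries: 438
Total = 85 + 438 = 523


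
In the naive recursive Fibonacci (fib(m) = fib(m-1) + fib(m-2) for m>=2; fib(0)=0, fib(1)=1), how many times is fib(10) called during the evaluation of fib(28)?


Let N(m) = number of times fib(m) is called while evaluating fib(28).
N(28) = 1 (the initial call).
N(27) = 1 (only fib(28) calls it).
For 1 <= m <= 26: fib(m) is called by fib(m+1) and fib(m+2), so
  N(m) = N(m+1) + N(m+2).
fib(0) is called only by fib(2), so N(0) = N(2).
Walk down from m=28:
  N(28)=1, N(27)=1, N(26)=2, N(25)=3, N(24)=5, N(23)=8, N(22)=13, N(21)=21, N(20)=34, N(19)=55, N(18)=89, N(17)=144, N(16)=233, N(15)=377, N(14)=610, N(13)=987, N(12)=1597, N(11)=2584, N(10)=4181
N(10) = 4181


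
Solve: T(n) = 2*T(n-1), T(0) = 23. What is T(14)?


Unrolling:
T(14) = 2*T(13) = 2^2*T(12) = ... = 2^14*T(0)
= 2^14 * 23
= 16384 * 23 = 376832


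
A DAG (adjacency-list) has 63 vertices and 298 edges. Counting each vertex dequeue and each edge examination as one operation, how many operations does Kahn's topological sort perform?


V = 63 (vertex processing)
E = 298 (edge processing)
V + E = 63 + 298 = 361


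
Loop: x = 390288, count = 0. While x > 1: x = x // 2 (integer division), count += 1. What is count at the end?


The variable x halves each step:
x = 390288 -> 195144 -> 97572 -> 48786 -> 24393 -> 12196 -> 6098 -> 3049 -> 1524 -> 762 -> 381 -> 190 -> 95 -> 47 -> 23 -> 11 -> 5 -> 2 -> 1
Number of halvings = floor(log2(390288)) = 18


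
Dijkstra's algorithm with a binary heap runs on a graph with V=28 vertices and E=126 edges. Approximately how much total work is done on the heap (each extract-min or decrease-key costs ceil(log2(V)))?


Dijkstra with a binary heap: each vertex is extracted once, each edge may relax once.
Each heap operation costs O(log V).
V + E = 28 + 126 = 154
ceil(log2(28)) = 5 (since 2^4 = 16 < 28 <= 32 = 2^5)
Total heap work = (V+E) * ceil(log2(V)) = 154 * 5 = 770


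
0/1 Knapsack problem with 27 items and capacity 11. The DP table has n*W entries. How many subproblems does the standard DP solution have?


The DP table is indexed by (item, capacity).
Rows: 27 items
Columns: 11 capacity values (1 to W)
Total subproblems = 27 * 11 = 297


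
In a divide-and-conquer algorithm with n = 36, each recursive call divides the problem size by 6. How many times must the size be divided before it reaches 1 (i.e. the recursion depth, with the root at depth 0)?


Number of divisions = log_6(36)
Sizes: 36 -> 6 -> 1 (2 divisions)
Recursion depth = 2


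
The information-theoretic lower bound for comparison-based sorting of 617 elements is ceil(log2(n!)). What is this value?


A binary decision tree of height h has at most 2^h leaves and needs at least n! of them, so h >= ceil(log2(n!)).
617! is far too large to multiply out, so use Stirling's series:
  ln(n!) ~ n ln n - n + (1/2) ln(2 pi n) + 1/(12n)  (error below 1/(360 n^3), negligible here)
  ln(617) = 6.4248690
  n ln n = 617 * 6.4248690 = 3964.1442
  (1/2) ln(2 pi * 617) = (1/2) ln(3876.7253) = 4.1314
  1/(12*617) = 0.0001
  ln(617!) ~ 3964.1442 - 617 + 4.1314 + 0.0001 = 3351.2757
Convert to base 2: log2(617!) = 3351.2757 / ln 2 = 3351.2757 / 0.69314718 = 4834.8688
ceil(4834.8688) = 4835


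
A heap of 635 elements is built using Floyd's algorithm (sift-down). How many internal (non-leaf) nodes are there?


Leaf nodes occupy roughly half the array.
Sift-down is called for each internal node, starting from the last one.
Internal nodes = floor(n/2) = floor(635/2) = 317


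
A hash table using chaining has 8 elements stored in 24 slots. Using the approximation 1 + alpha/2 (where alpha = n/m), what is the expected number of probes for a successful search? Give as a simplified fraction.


Load factor alpha = n/m = 8/24
Expected probes = 1 + alpha/2 = 1 + 8/(2*24)
= 1 + 8/48
= 48/48 + 8/48
= 56/48
Simplify: 7/6


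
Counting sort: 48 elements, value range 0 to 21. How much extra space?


n = 48 (output array)
k = 22 (count array for 22 distinct values)
Extra space = 48 + 22 = 70


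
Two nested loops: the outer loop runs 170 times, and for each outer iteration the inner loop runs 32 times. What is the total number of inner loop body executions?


Outer loop: 170 iterations
Inner loop: 32 iterations per outer iteration
Total = 170 * 32 = 5440


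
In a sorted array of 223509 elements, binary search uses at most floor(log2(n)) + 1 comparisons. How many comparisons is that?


Halving sequence: 223509 -> 111754 -> 55877 -> 27938 -> 13969 -> 6984 -> 3492 -> 1746 -> 873 -> 436 -> 218 -> 109 -> 54 -> 27 -> 13 -> 6 -> 3 -> 1
Number of halvings = 17
Max comparisons = 17 + 1 = 18


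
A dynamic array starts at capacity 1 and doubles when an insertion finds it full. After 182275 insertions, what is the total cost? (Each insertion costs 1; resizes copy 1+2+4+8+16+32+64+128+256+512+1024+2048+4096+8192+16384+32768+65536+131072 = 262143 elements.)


Insertion cost: 182275 (one per element)
Resizes occur just before inserting elements 2, 3, 5, 9, ...
Elements copied at each resize: 1 + 2 + 4 + 8 + 16 + 32 + 64 + 128 + 256 + 512 + 1024 + 2048 + 4096 + 8192 + 16384 + 32768 + 65536 + 131072
Sum of copies = 262143 (geometric series: 2^k - 1)
Total = 182275 + 262143 = 444418


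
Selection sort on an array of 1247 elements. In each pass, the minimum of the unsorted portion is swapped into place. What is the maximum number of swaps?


Selection sort performs one swap per pass:
  Pass 1: find min in positions 0 to 1246, swap with position 0
  Pass 2: find min in positions 1 to 1246, swap with position 1
  Pass 3: find min in positions 2 to 1246, swap with position 2
  Pass 4: find min in positions 3 to 1246, swap with position 3
  Pass 5: find min in positions 4 to 1246, swap with position 4
  ... (1241 more passes)
Total passes (and swaps) = n - 1 = 1247 - 1 = 1246


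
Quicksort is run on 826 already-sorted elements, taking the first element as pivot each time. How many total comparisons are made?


Sum of comparisons per partition:
825 + 824 + ... + 1 + 0
= 826 * (826 - 1) / 2
= 826 * 825 / 2
= 340725


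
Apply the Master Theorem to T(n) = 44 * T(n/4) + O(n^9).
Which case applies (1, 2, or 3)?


The Master Theorem: T(n) = a*T(n/b) + O(n^c)
  a = 44, b = 4, c = 9
log_b(a) = log_4(44) ~ 2.73
Compare b^c with a: 4^9 = 262144 > 44, so c > log_b(a).
Since c > log_b(a), Case 3 applies.
T(n) = O(n^9)
Master Theorem case = 3


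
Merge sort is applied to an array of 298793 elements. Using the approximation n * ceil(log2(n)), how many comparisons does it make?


Merge sort divides the array into halves recursively.
Number of levels = ceil(log2(298793)) = 19
At each level, approximately n = 298793 comparisons are needed for merging.
Total comparisons ~ n * ceil(log2(n)) = 298793 * 19 = 5677067


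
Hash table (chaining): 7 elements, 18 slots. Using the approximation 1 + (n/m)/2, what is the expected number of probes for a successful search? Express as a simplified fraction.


Computing expected probes:
alpha = 7/18
= 1 + alpha/2
= 1 + 7/(2*18)
= (2*18 + 7) / (2*18)
= 43/36


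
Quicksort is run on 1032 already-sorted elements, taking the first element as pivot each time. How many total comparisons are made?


Sum of comparisons per partition:
1031 + 1030 + ... + 1 + 0
= 1032 * (1032 - 1) / 2
= 1032 * 1031 / 2
= 531996


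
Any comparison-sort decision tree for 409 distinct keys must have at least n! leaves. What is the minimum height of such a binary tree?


A binary decision tree of height h has at most 2^h leaves and needs at least n! of them, so h >= ceil(log2(n!)).
409! is far too large to multiply out, so use Stirling's series:
  ln(n!) ~ n ln n - n + (1/2) ln(2 pi n) + 1/(12n)  (error below 1/(360 n^3), negligible here)
  ln(409) = 6.0137152
  n ln n = 409 * 6.0137152 = 2459.6095
  (1/2) ln(2 pi * 409) = (1/2) ln(2569.8228) = 3.9258
  1/(12*409) = 0.0002
  ln(409!) ~ 2459.6095 - 409 + 3.9258 + 0.0002 = 2054.5355
Convert to base 2: log2(409!) = 2054.5355 / ln 2 = 2054.5355 / 0.69314718 = 2964.0682
ceil(2964.0682) = 2965


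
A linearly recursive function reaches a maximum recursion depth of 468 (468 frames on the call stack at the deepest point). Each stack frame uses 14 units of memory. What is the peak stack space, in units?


Maximum recursion depth = 468 frames
Memory per frame = 14 units
Total stack space = depth * frame_size
= 468 * 14 = 6552


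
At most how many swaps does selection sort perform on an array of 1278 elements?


Each of the 1277 passes places one element in its final position.
Pass 1: swap minimum into position 0
Pass 2: swap minimum of remaining into position 1
...
Pass 1277: last two elements, one swap
Maximum swaps = 1278 - 1 = 1277


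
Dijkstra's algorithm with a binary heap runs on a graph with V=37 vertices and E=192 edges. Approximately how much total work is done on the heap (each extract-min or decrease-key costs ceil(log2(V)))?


Dijkstra with a binary heap: each vertex is extracted once, each edge may relax once.
Each heap operation costs O(log V).
V + E = 37 + 192 = 229
ceil(log2(37)) = 6 (since 2^5 = 32 < 37 <= 64 = 2^6)
Total heap work = (V+E) * ceil(log2(V)) = 229 * 6 = 1374


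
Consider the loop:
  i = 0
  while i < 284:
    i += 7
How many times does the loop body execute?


Starting at i = 0, each iteration adds 7.
Iterations until i >= 284:
  Iteration 1: i = 0 -> i = 7
  Iteration 2: i = 7 -> i = 14
  Iteration 3: i = 14 -> i = 21
  Iteration 4: i = 21 -> i = 28
  Iteration 5: i = 28 -> i = 35
  Iteration 6: i = 35 -> i = 42
  Iteration 7: i = 42 -> i = 49
  Iteration 8: i = 49 -> i = 56
  ... continuing ...
Total iterations = ceil(284/7) = 41


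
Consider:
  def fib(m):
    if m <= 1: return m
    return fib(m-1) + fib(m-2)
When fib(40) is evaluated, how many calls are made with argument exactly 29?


Let N(m) = number of times fib(m) is called while evaluating fib(40).
N(40) = 1 (the initial call).
N(39) = 1 (only fib(40) calls it).
For 1 <= m <= 38: fib(m) is called by fib(m+1) and fib(m+2), so
  N(m) = N(m+1) + N(m+2).
fib(0) is called only by fib(2), so N(0) = N(2).
Walk down from m=40:
  N(40)=1, N(39)=1, N(38)=2, N(37)=3, N(36)=5, N(35)=8, N(34)=13, N(33)=21, N(32)=34, N(31)=55, N(30)=89, N(29)=144
N(29) = 144


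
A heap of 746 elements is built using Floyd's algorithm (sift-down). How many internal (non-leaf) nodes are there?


Leaf nodes occupy roughly half the array.
Sift-down is called for each internal node, starting from the last one.
Internal nodes = floor(n/2) = floor(746/2) = 373


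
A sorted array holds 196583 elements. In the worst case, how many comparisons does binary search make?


Halving sequence: 196583 -> 98291 -> 49145 -> 24572 -> 12286 -> 6143 -> 3071 -> 1535 -> 767 -> 383 -> 191 -> 95 -> 47 -> 23 -> 11 -> 5 -> 2 -> 1
Number of halvings = 17
Max comparisons = 17 + 1 = 18


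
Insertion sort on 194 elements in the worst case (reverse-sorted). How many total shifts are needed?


In the worst case (reverse-sorted), each element shifts past all previous:
  Element 1: 1 shifts
  Element 2: 2 shifts
  Element 3: 3 shifts
  Element 4: 4 shifts
  Element 5: 5 shifts
  ...
  Element 193: 193 shifts
Total = 1 + 2 + ... + 193
= 194*(194-1)/2 = 18721


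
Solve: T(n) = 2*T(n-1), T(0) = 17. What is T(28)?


Unrolling:
T(28) = 2*T(27) = 2^2*T(26) = ... = 2^28*T(0)
= 2^28 * 17
= 268435456 * 17 = 4563402752


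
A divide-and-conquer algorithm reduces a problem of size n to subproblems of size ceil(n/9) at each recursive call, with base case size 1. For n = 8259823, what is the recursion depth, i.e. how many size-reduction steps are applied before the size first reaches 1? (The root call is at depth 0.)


Each step divides the size by 9 (rounding up); after k steps the size is ceil(n/9^k), which equals 1 exactly when 9^k >= n.
So the depth is the smallest k with 9^k >= 8259823, i.e. ceil(log_9(8259823)).
9^7 = 4782969 < 8259823 <= 43046721 = 9^8
Recursion depth = 8


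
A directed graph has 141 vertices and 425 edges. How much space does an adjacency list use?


Adjacency list: one list head per vertex + one entry per edge
Vertex heads: 141
Edge entries: 425
Total = 141 + 425 = 566


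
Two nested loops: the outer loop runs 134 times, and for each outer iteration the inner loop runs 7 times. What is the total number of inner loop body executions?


Outer loop: 134 iterations
Inner loop: 7 iterations per outer iteration
Total = 134 * 7 = 938


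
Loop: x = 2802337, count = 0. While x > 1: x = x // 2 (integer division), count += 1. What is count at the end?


The variable x halves each step:
x = 2802337 -> 1401168 -> 700584 -> 350292 -> 175146 -> 87573 -> 43786 -> 21893 -> 10946 -> 5473 -> 2736 -> 1368 -> 684 -> 342 -> 171 -> 85 -> 42 -> 21 -> 10 -> 5 -> 2 -> 1
Number of halvings = floor(log2(2802337)) = 21


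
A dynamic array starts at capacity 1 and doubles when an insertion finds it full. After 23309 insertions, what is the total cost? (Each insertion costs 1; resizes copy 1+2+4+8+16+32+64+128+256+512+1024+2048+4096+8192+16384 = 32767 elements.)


Insertion cost: 23309 (one per element)
Resizes occur just before inserting elements 2, 3, 5, 9, ...
Elements copied at each resize: 1 + 2 + 4 + 8 + 16 + 32 + 64 + 128 + 256 + 512 + 1024 + 2048 + 4096 + 8192 + 16384
Sum of copies = 32767 (geometric series: 2^k - 1)
Total = 23309 + 32767 = 56076


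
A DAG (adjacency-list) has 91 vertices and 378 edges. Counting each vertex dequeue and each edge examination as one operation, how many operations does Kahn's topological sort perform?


V = 91 (vertex processing)
E = 378 (edge processing)
V + E = 91 + 378 = 469


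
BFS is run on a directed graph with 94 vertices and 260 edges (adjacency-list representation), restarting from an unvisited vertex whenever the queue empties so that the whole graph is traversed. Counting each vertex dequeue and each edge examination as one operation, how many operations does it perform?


A full BFS traversal dequeues each vertex exactly once and examines each directed edge exactly once.
V = 94 (vertex processing cost)
E = 260 (edge examination cost)
Total operations proportional to V + E = 94 + 260 = 354


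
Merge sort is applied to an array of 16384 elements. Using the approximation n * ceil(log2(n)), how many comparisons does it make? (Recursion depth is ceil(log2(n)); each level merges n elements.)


Merge sort divides the array into halves recursively.
Number of levels = ceil(log2(16384)) = 14
At each level, approximately n = 16384 comparisons are needed for merging.
Total comparisons ~ n * ceil(log2(n)) = 16384 * 14 = 229376


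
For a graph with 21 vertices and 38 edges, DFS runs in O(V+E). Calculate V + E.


A full DFS traversal visits each vertex once and examines each edge once.
V = 21
E = 38
Sum = 21 + 38 = 59


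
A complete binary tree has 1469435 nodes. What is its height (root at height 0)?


In a complete binary tree, level k holds nodes 2^k .. 2^(k+1)-1 (1-indexed).
Height = floor(log2(n)) = floor(log2(1469435)) = 20
Check: 2^20 = 1048576 <= 1469435 < 2097152 = 2^21


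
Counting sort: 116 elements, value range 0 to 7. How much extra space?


n = 116 (output array)
k = 8 (count array for 8 distinct values)
Extra space = 116 + 8 = 124


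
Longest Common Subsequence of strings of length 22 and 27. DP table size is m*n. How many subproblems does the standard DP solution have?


DP table indexed by positions in both strings.
First string: 22 positions
Second string: 27 positions
Total = 22 * 27 = 594


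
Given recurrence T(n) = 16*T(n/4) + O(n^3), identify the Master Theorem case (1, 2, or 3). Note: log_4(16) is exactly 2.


Master Theorem parameters: a=16, b=4, c=3
log_b(a) = 2
Compare b^c with a: 4^3 = 64 > 16, so c > log_b(a).
Comparing c=3 vs log_b(a)=2:
3 > 2 => Case 3
Result: T(n) = O(n^3)
Master Theorem case = 3


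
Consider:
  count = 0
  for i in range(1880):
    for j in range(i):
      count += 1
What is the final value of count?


For each i, the inner loop runs i times:
  i=0: inner runs 0 times
  i=1: inner runs 1 time
  i=2: inner runs 2 times
  i=3: inner runs 3 times
  i=4: inner runs 4 times
  i=5: inner runs 5 times
  i=6: inner runs 6 times
  i=7: inner runs 7 times
  ...
Total = 0 + 1 + 2 + ... + 1879 = 1880*(1880-1)/2 = 1766260


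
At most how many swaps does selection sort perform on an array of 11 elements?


Each of the 10 passes places one element in its final position.
Pass 1: swap minimum into position 0
Pass 2: swap minimum of remaining into position 1
...
Pass 10: last two elements, one swap
Maximum swaps = 11 - 1 = 10


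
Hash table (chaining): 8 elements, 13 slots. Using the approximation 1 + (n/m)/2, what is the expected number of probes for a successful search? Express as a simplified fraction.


Computing expected probes:
alpha = 8/13
= 1 + alpha/2
= 1 + 8/(2*13)
= (2*13 + 8) / (2*13)
= 34/26 = 17/13


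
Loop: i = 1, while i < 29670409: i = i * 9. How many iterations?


i multiplies by 9 each step:
i = 1 -> 9 -> 81 -> 729 -> 6561 -> 59049 -> 531441 -> 4782969 -> 43046721 (stop)
Iterations = ceil(log_9(29670409)) = 8


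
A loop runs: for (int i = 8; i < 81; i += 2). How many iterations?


Loop starts at i = 8, increments by 2, stops when i >= 81.
Number of iterations = ceil((81 - 8) / 2)
= ceil(73 / 2)
= 37


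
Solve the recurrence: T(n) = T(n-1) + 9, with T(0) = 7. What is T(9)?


Unrolling the recurrence:
T(9) = T(8) + 9
       = T(7) + 9 + 9
       = T(6) + 9*3
       ...
       = T(0) + 9*9
       = 7 + 81 = 88


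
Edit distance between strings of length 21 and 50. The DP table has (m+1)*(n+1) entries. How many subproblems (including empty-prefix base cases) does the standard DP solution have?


The table includes base cases (empty prefixes).
Rows: (m+1) = 22
Columns: (n+1) = 51
Total = 22 * 51 = 1122


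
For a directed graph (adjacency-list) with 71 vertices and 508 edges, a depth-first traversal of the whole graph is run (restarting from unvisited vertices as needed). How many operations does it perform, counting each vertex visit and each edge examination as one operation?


A full DFS traversal visits each vertex once and examines each edge once.
V = 71
E = 508
Sum = 71 + 508 = 579


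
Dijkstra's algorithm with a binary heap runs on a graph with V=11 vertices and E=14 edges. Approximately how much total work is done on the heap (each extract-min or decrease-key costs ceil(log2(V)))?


Dijkstra with a binary heap: each vertex is extracted once, each edge may relax once.
Each heap operation costs O(log V).
V + E = 11 + 14 = 25
ceil(log2(11)) = 4 (since 2^3 = 8 < 11 <= 16 = 2^4)
Total heap work = (V+E) * ceil(log2(V)) = 25 * 4 = 100


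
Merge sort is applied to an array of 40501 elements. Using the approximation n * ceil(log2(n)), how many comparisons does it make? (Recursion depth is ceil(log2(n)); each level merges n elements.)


Merge sort divides the array into halves recursively.
Number of levels = ceil(log2(40501)) = 16
At each level, approximately n = 40501 comparisons are needed for merging.
Total comparisons ~ n * ceil(log2(n)) = 40501 * 16 = 648016


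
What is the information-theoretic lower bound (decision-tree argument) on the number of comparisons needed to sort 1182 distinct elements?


A binary decision tree of height h has at most 2^h leaves and needs at least n! of them, so h >= ceil(log2(n!)).
1182! is far too large to multiply out, so use Stirling's series:
  ln(n!) ~ n ln n - n + (1/2) ln(2 pi n) + 1/(12n)  (error below 1/(360 n^3), negligible here)
  ln(1182) = 7.0749632
  n ln n = 1182 * 7.0749632 = 8362.6065
  (1/2) ln(2 pi * 1182) = (1/2) ln(7426.7250) = 4.4564
  1/(12*1182) = 0.0001
  ln(1182!) ~ 8362.6065 - 1182 + 4.4564 + 0.0001 = 7185.0630
Convert to base 2: log2(1182!) = 7185.0630 / ln 2 = 7185.0630 / 0.69314718 = 10365.8548
ceil(10365.8548) = 10366


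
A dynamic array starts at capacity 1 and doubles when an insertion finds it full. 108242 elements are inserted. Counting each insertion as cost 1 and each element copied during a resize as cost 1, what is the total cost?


n = 108242
Insertion costs: 108242
Resizes copy 1, 2, 4, ... up to the largest power of 2 that is <= n-1 = 108241, i.e. 65536.
Copy costs = 1 + 2 + 4 + 8 + 16 + 32 + 64 + 128 + 256 + 512 + 1024 + 2048 + 4096 + 8192 + 16384 + 32768 + 65536 = 131071
Total = 108242 + 131071 = 239313


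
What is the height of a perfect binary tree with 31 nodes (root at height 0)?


A perfect binary tree with 31 nodes:
  31 = 2^5 - 1
  Levels: 0, 1, ..., 4
  Height = 4


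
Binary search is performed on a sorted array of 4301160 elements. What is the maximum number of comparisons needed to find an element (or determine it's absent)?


Binary search halves the search space each comparison:
  Step 1: search space = 4301160 -> 2150580
  Step 2: search space = 2150580 -> 1075290
  Step 3: search space = 1075290 -> 537645
  Step 4: search space = 537645 -> 268822
  Step 5: search space = 268822 -> 134411
  Step 6: search space = 134411 -> 67205
  Step 7: search space = 67205 -> 33602
  Step 8: search space = 33602 -> 16801
  Step 9: search space = 16801 -> 8400
  Step 10: search space = 8400 -> 4200
  Step 11: search space = 4200 -> 2100
  Step 12: search space = 2100 -> 1050
  Step 13: search space = 1050 -> 525
  Step 14: search space = 525 -> 262
  Step 15: search space = 262 -> 131
  Step 16: search space = 131 -> 65
  Step 17: search space = 65 -> 32
  Step 18: search space = 32 -> 16
  Step 19: search space = 16 -> 8
  Step 20: search space = 8 -> 4
  Step 21: search space = 4 -> 2
  Step 22: search space = 2 -> 1
  Step 23: search space = 1 (final check)
Maximum comparisons = floor(log2(4301160)) + 1 = 22 + 1 = 23


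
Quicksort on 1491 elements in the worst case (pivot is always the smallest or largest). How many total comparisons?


In the worst case, each partition step picks the worst pivot:
  Partition 1: 1490 comparisons (n-1 elements to compare)
  Partition 2: 1489 comparisons
  Partition 3: 1488 comparisons
  Partition 4: 1487 comparisons
  Partition 5: 1486 comparisons
  ...
  Last partition: 0 comparisons
Total = (n-1) + (n-2) + ... + 1 + 0 = n*(n-1)/2
= 1491*1490/2 = 1110795


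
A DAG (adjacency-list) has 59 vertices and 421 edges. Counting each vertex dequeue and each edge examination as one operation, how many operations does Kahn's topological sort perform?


V = 59 (vertex processing)
E = 421 (edge processing)
V + E = 59 + 421 = 480


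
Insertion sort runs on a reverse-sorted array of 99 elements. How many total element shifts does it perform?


Sum of shifts = 1 + 2 + 3 + ... + 98
= 99 * 98 / 2
= 9702 / 2
= 4851


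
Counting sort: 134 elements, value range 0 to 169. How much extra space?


n = 134 (output array)
k = 170 (count array for 170 distinct values)
Extra space = 134 + 170 = 304


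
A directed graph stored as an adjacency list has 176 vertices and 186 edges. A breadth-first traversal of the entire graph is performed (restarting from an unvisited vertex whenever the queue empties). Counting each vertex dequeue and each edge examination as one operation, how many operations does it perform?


A full BFS traversal dequeues each vertex once and examines each edge once.
Vertex visits: 176
Edge visits: 186
V + E = 176 + 186 = 362


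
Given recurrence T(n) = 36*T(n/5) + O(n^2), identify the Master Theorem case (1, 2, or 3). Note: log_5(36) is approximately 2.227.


Master Theorem parameters: a=36, b=5, c=2
log_b(a) = 2.227
Compare b^c with a: 5^2 = 25 < 36, so c < log_b(a).
Comparing c=2 vs log_b(a)=2.227:
2 < 2.227 => Case 1
Result: T(n) = O(n^(log_5 36)) ~ O(n^2.227)
Master Theorem case = 1


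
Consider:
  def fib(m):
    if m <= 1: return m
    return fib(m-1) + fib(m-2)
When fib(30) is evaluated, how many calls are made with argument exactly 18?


Let N(m) = number of times fib(m) is called while evaluating fib(30).
N(30) = 1 (the initial call).
N(29) = 1 (only fib(30) calls it).
For 1 <= m <= 28: fib(m) is called by fib(m+1) and fib(m+2), so
  N(m) = N(m+1) + N(m+2).
fib(0) is called only by fib(2), so N(0) = N(2).
Walk down from m=30:
  N(30)=1, N(29)=1, N(28)=2, N(27)=3, N(26)=5, N(25)=8, N(24)=13, N(23)=21, N(22)=34, N(21)=55, N(20)=89, N(19)=144, N(18)=233
N(18) = 233


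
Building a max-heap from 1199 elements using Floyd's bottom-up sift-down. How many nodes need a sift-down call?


In a heap of 1199 elements (0-indexed array):
  Last element index: 1198
  Parent of last element: floor((1198 - 1) / 2) = 598
  Internal nodes: indices 0 to 598
  Count = floor(1199/2) = 599


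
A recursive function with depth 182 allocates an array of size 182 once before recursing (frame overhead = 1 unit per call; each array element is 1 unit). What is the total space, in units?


Array allocation: 182 units (allocated once)
Stack frames: 182 deep * 1 per frame = 182 units
Total = 182 + 182 = 364


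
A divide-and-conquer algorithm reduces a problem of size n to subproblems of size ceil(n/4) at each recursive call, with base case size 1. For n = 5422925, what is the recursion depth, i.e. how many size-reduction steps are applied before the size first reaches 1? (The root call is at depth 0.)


Each step divides the size by 4 (rounding up); after k steps the size is ceil(n/4^k), which equals 1 exactly when 4^k >= n.
So the depth is the smallest k with 4^k >= 5422925, i.e. ceil(log_4(5422925)).
4^11 = 4194304 < 5422925 <= 16777216 = 4^12
Recursion depth = 12


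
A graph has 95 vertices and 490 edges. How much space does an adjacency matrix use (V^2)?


Adjacency matrix: V x V grid of entries
Space = V^2 = 95^2 = 95 * 95 = 9025


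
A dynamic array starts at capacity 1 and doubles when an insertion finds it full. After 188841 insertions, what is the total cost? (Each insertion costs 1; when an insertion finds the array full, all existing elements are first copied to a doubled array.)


Insertion cost: 188841 (one per element)
Resizes occur just before inserting elements 2, 3, 5, 9, ...
Elements copied at each resize: 1 + 2 + 4 + 8 + 16 + 32 + 64 + 128 + 256 + 512 + 1024 + 2048 + 4096 + 8192 + 16384 + 32768 + 65536 + 131072
Sum of copies = 262143 (geometric series: 2^k - 1)
Total = 188841 + 262143 = 450984


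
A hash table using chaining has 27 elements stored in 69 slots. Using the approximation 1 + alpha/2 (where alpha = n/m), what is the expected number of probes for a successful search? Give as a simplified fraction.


Load factor alpha = n/m = 27/69
Expected probes = 1 + alpha/2 = 1 + 27/(2*69)
= 1 + 27/138
= 138/138 + 27/138
= 165/138
Simplify: 55/46


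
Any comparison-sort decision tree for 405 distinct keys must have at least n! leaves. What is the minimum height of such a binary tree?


A binary decision tree of height h has at most 2^h leaves and needs at least n! of them, so h >= ceil(log2(n!)).
405! is far too large to multiply out, so use Stirling's series:
  ln(n!) ~ n ln n - n + (1/2) ln(2 pi n) + 1/(12n)  (error below 1/(360 n^3), negligible here)
  ln(405) = 6.0038871
  n ln n = 405 * 6.0038871 = 2431.5743
  (1/2) ln(2 pi * 405) = (1/2) ln(2544.6900) = 3.9209
  1/(12*405) = 0.0002
  ln(405!) ~ 2431.5743 - 405 + 3.9209 + 0.0002 = 2030.4954
Convert to base 2: log2(405!) = 2030.4954 / ln 2 = 2030.4954 / 0.69314718 = 2929.3856
ceil(2929.3856) = 2930


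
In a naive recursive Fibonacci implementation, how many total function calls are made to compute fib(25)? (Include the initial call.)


Let C(m) = total calls to evaluate fib(m). Then C(0)=C(1)=1, and
C(m) = 1 + C(m-1) + C(m-2) for m >= 2.
Build the table (each entry = 1 + previous two):
  C(0) = 1
  C(1) = 1
  C(2) = 1 + 1 + 1 = 3
  C(3) = 1 + 3 + 1 = 5
  C(4) = 1 + 5 + 3 = 9
  C(5) = 1 + 9 + 5 = 15
  C(6) = 1 + 15 + 9 = 25
  C(7) = 1 + 25 + 15 = 41
  C(8) = 1 + 41 + 25 = 67
  C(9) = 1 + 67 + 41 = 109
  C(10) = 1 + 109 + 67 = 177
  C(11) = 1 + 177 + 109 = 287
  C(12) = 1 + 287 + 177 = 465
  C(13) = 1 + 465 + 287 = 753
  C(14) = 1 + 753 + 465 = 1219
  C(15) = 1 + 1219 + 753 = 1973
  C(16) = 1 + 1973 + 1219 = 3193
  C(17) = 1 + 3193 + 1973 = 5167
  C(18) = 1 + 5167 + 3193 = 8361
  C(19) = 1 + 8361 + 5167 = 13529
  C(20) = 1 + 13529 + 8361 = 21891
  C(21) = 1 + 21891 + 13529 = 35421
  C(22) = 1 + 35421 + 21891 = 57313
  C(23) = 1 + 57313 + 35421 = 92735
  C(24) = 1 + 92735 + 57313 = 150049
  C(25) = 1 + 150049 + 92735 = 242785
Total calls for fib(25) = 242785


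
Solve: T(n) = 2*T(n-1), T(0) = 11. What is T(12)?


Unrolling:
T(12) = 2*T(11) = 2^2*T(10) = ... = 2^12*T(0)
= 2^12 * 11
= 4096 * 11 = 45056


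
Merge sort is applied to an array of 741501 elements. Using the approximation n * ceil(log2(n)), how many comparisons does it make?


Merge sort divides the array into halves recursively.
Number of levels = ceil(log2(741501)) = 20
At each level, approximately n = 741501 comparisons are needed for merging.
Total comparisons ~ n * ceil(log2(n)) = 741501 * 20 = 14830020


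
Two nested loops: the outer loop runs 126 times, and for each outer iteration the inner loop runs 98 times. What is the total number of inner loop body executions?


Outer loop: 126 iterations
Inner loop: 98 iterations per outer iteration
Total = 126 * 98 = 12348


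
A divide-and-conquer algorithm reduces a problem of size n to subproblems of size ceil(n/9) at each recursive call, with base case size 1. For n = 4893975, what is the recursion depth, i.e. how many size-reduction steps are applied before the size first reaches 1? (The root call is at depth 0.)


Each step divides the size by 9 (rounding up); after k steps the size is ceil(n/9^k), which equals 1 exactly when 9^k >= n.
So the depth is the smallest k with 9^k >= 4893975, i.e. ceil(log_9(4893975)).
9^7 = 4782969 < 4893975 <= 43046721 = 9^8
Recursion depth = 8
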